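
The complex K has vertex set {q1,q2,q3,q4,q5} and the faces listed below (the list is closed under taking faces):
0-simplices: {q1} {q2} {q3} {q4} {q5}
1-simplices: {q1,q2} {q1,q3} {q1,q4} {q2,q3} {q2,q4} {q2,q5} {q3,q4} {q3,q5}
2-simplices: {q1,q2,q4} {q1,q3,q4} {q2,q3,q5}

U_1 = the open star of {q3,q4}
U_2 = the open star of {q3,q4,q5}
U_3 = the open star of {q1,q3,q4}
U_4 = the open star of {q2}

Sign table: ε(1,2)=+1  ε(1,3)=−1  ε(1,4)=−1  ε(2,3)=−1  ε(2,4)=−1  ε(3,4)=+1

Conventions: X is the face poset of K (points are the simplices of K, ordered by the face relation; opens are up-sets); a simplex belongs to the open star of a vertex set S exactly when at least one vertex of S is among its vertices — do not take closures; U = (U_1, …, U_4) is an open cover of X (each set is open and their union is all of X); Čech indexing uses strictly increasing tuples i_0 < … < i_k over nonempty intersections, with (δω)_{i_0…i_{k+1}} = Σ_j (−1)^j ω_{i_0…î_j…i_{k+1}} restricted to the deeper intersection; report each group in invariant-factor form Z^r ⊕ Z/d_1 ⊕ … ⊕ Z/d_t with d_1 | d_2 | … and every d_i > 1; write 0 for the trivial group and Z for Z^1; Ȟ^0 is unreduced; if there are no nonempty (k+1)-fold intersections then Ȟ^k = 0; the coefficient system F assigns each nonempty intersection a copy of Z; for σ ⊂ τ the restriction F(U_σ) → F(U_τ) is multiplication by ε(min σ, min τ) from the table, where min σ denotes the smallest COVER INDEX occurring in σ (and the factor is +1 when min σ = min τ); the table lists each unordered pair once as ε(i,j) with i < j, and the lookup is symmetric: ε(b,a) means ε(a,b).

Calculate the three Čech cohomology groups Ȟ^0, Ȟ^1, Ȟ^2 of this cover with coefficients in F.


nonempty overlaps:
  U1={{q3},{q4},{q1,q3},{q1,q4},{q2,q3},{q2,q4},{q3,q4},{q3,q5},{q1,q2,q4},{q1,q3,q4},{q2,q3,q5}} U2={{q3},{q4},{q5},{q1,q3},{q1,q4},{q2,q3},{q2,q4},{q2,q5},{q3,q4},{q3,q5},{q1,q2,q4},{q1,q3,q4},{q2,q3,q5}} U3={{q1},{q3},{q4},{q1,q2},{q1,q3},{q1,q4},{q2,q3},{q2,q4},{q3,q4},{q3,q5},{q1,q2,q4},{q1,q3,q4},{q2,q3,q5}} U4={{q2},{q1,q2},{q2,q3},{q2,q4},{q2,q5},{q1,q2,q4},{q2,q3,q5}}
  U12={{q3},{q4},{q1,q3},{q1,q4},{q2,q3},{q2,q4},{q3,q4},{q3,q5},{q1,q2,q4},{q1,q3,q4},{q2,q3,q5}} U13={{q3},{q4},{q1,q3},{q1,q4},{q2,q3},{q2,q4},{q3,q4},{q3,q5},{q1,q2,q4},{q1,q3,q4},{q2,q3,q5}} U14={{q2,q3},{q2,q4},{q1,q2,q4},{q2,q3,q5}} U23={{q3},{q4},{q1,q3},{q1,q4},{q2,q3},{q2,q4},{q3,q4},{q3,q5},{q1,q2,q4},{q1,q3,q4},{q2,q3,q5}} U24={{q2,q3},{q2,q4},{q2,q5},{q1,q2,q4},{q2,q3,q5}} U34={{q1,q2},{q2,q3},{q2,q4},{q1,q2,q4},{q2,q3,q5}}
  U123={{q3},{q4},{q1,q3},{q1,q4},{q2,q3},{q2,q4},{q3,q4},{q3,q5},{q1,q2,q4},{q1,q3,q4},{q2,q3,q5}} U124={{q2,q3},{q2,q4},{q1,q2,q4},{q2,q3,q5}} U134={{q2,q3},{q2,q4},{q1,q2,q4},{q2,q3,q5}} U234={{q2,q3},{q2,q4},{q1,q2,q4},{q2,q3,q5}}
  U1234={{q2,q3},{q2,q4},{q1,q2,q4},{q2,q3,q5}}
C dims 4,6,4,1; δ0: rk 3, SNF 1^3; δ1: rk 3, SNF 1^3; δ2: rk 1, SNF 1^1
degree 0: 4−3−0 = 1 → Ȟ^0 ≅ Z
degree 1: 6−3−3 = 0 → Ȟ^1 ≅ 0
degree 2: 4−1−3 = 0 → Ȟ^2 ≅ 0

Ȟ^0(U;F) ≅ Z; Ȟ^1(U;F) ≅ 0; Ȟ^2(U;F) ≅ 0


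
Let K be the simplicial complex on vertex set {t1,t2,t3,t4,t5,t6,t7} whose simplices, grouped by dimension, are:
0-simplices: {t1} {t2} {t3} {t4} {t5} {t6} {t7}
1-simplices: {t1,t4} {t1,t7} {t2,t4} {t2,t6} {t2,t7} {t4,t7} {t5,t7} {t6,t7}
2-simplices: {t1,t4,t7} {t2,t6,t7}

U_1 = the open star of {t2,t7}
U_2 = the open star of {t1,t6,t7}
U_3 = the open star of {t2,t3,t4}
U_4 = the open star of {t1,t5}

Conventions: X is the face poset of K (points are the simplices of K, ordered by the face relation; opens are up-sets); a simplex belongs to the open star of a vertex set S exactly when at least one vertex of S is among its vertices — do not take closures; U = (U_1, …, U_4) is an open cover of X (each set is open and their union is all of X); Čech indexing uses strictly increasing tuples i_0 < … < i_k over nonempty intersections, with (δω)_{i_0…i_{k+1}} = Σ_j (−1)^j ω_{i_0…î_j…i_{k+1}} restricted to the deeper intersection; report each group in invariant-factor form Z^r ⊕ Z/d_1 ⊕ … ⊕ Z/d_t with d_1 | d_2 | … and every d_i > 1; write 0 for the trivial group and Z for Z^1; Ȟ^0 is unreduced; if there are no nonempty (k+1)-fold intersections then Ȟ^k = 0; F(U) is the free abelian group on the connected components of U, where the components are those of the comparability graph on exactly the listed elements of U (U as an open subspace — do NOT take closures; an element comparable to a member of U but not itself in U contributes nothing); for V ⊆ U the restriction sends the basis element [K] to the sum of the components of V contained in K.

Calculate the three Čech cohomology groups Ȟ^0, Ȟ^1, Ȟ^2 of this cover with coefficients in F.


nonempty intersections:
  U1={{t2},{t7},{t1,t7},{t2,t4},{t2,t6},{t2,t7},{t4,t7},{t5,t7},{t6,t7},{t1,t4,t7},{t2,t6,t7}} U2={{t1},{t6},{t7},{t1,t4},{t1,t7},{t2,t6},{t2,t7},{t4,t7},{t5,t7},{t6,t7},{t1,t4,t7},{t2,t6,t7}} U3={{t2},{t3},{t4},{t1,t4},{t2,t4},{t2,t6},{t2,t7},{t4,t7},{t1,t4,t7},{t2,t6,t7}} U4={{t1},{t5},{t1,t4},{t1,t7},{t5,t7},{t1,t4,t7}}
  U12={{t7},{t1,t7},{t2,t6},{t2,t7},{t4,t7},{t5,t7},{t6,t7},{t1,t4,t7},{t2,t6,t7}} U13={{t2},{t2,t4},{t2,t6},{t2,t7},{t4,t7},{t1,t4,t7},{t2,t6,t7}} U14={{t1,t7},{t5,t7},{t1,t4,t7}} U23={{t1,t4},{t2,t6},{t2,t7},{t4,t7},{t1,t4,t7},{t2,t6,t7}} U24={{t1},{t1,t4},{t1,t7},{t5,t7},{t1,t4,t7}} U34={{t1,t4},{t1,t4,t7}}
  U123={{t2,t6},{t2,t7},{t4,t7},{t1,t4,t7},{t2,t6,t7}} U124={{t1,t7},{t5,t7},{t1,t4,t7}} U134={{t1,t4,t7}} U234={{t1,t4},{t1,t4,t7}}
  U1234={{t1,t4,t7}}
components per intersection:
  U1: {{t2},{t7},{t1,t7},{t2,t4},{t2,t6},{t2,t7},{t4,t7},{t5,t7},{t6,t7},{t1,t4,t7},{t2,t6,t7}}
  U2: {{t1},{t6},{t7},{t1,t4},{t1,t7},{t2,t6},{t2,t7},{t4,t7},{t5,t7},{t6,t7},{t1,t4,t7},{t2,t6,t7}}
  U3: {{t2},{t4},{t1,t4},{t2,t4},{t2,t6},{t2,t7},{t4,t7},{t1,t4,t7},{t2,t6,t7}} {{t3}}
  U4: {{t1},{t1,t4},{t1,t7},{t1,t4,t7}} {{t5},{t5,t7}}
  U12: {{t7},{t1,t7},{t2,t6},{t2,t7},{t4,t7},{t5,t7},{t6,t7},{t1,t4,t7},{t2,t6,t7}}
  U13: {{t2},{t2,t4},{t2,t6},{t2,t7},{t2,t6,t7}} {{t4,t7},{t1,t4,t7}}
  U14: {{t1,t7},{t1,t4,t7}} {{t5,t7}}
  U23: {{t1,t4},{t4,t7},{t1,t4,t7}} {{t2,t6},{t2,t7},{t2,t6,t7}}
  U24: {{t1},{t1,t4},{t1,t7},{t1,t4,t7}} {{t5,t7}}
  U34: {{t1,t4},{t1,t4,t7}}
  U123: {{t2,t6},{t2,t7},{t2,t6,t7}} {{t4,t7},{t1,t4,t7}}
  U124: {{t1,t7},{t1,t4,t7}} {{t5,t7}}
  U134: {{t1,t4,t7}}
  U234: {{t1,t4},{t1,t4,t7}}
  U1234: {{t1,t4,t7}}
C dims 6,10,6,1; δ0: rk 4, SNF 1^4; δ1: rk 5, SNF 1^5; δ2: rk 1, SNF 1^1
Ȟ^0: (6−4)−0=2 ⇒ Z^2
Ȟ^1: (10−5)−4=1 ⇒ Z
Ȟ^2: (6−1)−5=0 ⇒ 0

Ȟ^0(U;F) ≅ Z^2, Ȟ^1(U;F) ≅ Z and Ȟ^2(U;F) ≅ 0


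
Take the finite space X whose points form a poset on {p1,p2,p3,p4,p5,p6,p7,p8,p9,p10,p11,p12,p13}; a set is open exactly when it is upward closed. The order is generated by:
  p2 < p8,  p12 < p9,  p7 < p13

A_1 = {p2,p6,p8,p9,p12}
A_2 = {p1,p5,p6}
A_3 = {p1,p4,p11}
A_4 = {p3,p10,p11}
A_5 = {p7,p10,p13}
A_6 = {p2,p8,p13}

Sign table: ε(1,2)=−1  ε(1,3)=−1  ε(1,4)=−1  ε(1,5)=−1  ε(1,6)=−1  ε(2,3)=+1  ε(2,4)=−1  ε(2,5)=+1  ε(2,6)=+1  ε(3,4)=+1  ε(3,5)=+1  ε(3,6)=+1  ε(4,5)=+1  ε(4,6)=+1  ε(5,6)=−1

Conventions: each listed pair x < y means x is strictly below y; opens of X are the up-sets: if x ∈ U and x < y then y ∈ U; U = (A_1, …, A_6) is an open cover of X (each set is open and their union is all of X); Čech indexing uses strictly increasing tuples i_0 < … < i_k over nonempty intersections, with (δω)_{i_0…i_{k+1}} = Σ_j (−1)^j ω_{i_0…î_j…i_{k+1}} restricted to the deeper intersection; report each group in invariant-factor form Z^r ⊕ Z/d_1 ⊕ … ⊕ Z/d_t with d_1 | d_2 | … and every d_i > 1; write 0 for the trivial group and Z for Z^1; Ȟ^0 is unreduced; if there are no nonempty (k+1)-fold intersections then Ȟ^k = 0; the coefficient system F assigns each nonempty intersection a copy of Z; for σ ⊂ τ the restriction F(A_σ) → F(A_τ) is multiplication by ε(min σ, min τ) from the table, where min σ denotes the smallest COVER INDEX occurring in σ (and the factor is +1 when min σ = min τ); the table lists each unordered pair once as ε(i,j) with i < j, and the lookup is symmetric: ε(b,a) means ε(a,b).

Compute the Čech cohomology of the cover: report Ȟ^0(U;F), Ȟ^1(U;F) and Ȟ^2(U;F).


nonempty intersections:
  A12={p6} A16={p2,p8} A23={p1} A34={p11} A45={p10} A56={p13}
C dims 6,6; δ0: rk 6, SNF 1^5·2
Ȟ^0: (6−6)−0=0 ⇒ 0
Ȟ^1: (6−0)−6=0 plus torsion [2] ⇒ Z/2
Ȟ^2: (0−0)−0=0 ⇒ 0

Ȟ^0 ≅ 0, Ȟ^1 ≅ Z/2 and Ȟ^2 ≅ 0


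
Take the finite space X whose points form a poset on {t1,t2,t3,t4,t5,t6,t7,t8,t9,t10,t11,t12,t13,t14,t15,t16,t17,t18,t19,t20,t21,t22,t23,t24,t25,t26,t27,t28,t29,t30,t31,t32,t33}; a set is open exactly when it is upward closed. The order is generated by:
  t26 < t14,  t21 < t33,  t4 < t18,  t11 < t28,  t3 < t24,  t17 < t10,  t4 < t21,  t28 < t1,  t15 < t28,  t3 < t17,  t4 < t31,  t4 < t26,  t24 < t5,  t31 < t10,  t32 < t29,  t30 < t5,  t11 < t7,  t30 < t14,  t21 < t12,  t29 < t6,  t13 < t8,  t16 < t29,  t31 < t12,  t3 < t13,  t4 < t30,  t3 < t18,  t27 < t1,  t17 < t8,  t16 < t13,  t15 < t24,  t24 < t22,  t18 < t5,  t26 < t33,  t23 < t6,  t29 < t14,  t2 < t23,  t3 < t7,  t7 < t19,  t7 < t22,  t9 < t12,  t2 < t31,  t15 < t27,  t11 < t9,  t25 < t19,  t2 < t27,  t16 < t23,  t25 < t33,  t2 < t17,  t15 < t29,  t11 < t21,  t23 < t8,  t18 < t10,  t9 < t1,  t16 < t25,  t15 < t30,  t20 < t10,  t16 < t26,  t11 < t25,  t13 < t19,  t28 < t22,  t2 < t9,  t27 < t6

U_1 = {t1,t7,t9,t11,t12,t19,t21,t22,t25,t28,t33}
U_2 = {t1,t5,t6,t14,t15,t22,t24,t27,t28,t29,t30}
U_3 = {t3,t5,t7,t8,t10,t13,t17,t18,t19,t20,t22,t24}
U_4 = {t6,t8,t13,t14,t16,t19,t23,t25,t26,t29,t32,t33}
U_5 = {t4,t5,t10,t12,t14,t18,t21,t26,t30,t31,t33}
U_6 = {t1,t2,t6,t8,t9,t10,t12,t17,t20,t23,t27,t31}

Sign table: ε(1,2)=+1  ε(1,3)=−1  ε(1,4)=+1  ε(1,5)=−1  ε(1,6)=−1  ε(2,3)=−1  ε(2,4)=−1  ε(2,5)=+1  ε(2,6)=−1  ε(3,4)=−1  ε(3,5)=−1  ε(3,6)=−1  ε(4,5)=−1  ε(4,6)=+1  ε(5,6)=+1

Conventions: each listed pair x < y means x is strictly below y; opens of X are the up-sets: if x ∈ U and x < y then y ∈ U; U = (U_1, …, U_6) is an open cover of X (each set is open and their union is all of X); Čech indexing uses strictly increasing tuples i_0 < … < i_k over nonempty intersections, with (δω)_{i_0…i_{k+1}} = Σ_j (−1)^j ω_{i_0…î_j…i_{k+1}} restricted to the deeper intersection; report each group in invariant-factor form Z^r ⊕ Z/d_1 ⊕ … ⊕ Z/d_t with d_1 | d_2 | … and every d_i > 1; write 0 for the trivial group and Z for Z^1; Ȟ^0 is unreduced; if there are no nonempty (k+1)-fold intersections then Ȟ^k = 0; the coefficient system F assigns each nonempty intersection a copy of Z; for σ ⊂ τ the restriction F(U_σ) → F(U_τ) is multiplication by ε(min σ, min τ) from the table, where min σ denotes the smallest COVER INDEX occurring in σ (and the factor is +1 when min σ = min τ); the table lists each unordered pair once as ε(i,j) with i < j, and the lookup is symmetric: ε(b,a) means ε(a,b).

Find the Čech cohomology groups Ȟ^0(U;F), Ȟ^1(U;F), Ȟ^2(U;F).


nerve simplices:
  U12={t1,t22,t28} U13={t7,t19,t22} U14={t19,t25,t33} U15={t12,t21,t33} U16={t1,t9,t12} U23={t5,t22,t24} U24={t6,t14,t29} U25={t5,t14,t30} U26={t1,t6,t27} U34={t8,t13,t19} U35={t5,t10,t18} U36={t8,t10,t17,t20} U45={t14,t26,t33} U46={t6,t8,t23} U56={t10,t12,t31}
  U123={t22} U126={t1} U134={t19} U145={t33} U156={t12} U235={t5} U245={t14} U246={t6} U346={t8} U356={t10}
C dims 6,15,10; δ0: rk 6, SNF 1^5·2; δ1: rk 9, SNF 1^9
degree 0: 6−6−0 = 0 → Ȟ^0 ≅ 0
degree 1: 15−9−6 = 0 plus torsion [2] → Ȟ^1 ≅ Z/2
degree 2: 10−0−9 = 1 → Ȟ^2 ≅ Z

Ȟ^0 = 0,  Ȟ^1 = Z/2,  Ȟ^2 = Z


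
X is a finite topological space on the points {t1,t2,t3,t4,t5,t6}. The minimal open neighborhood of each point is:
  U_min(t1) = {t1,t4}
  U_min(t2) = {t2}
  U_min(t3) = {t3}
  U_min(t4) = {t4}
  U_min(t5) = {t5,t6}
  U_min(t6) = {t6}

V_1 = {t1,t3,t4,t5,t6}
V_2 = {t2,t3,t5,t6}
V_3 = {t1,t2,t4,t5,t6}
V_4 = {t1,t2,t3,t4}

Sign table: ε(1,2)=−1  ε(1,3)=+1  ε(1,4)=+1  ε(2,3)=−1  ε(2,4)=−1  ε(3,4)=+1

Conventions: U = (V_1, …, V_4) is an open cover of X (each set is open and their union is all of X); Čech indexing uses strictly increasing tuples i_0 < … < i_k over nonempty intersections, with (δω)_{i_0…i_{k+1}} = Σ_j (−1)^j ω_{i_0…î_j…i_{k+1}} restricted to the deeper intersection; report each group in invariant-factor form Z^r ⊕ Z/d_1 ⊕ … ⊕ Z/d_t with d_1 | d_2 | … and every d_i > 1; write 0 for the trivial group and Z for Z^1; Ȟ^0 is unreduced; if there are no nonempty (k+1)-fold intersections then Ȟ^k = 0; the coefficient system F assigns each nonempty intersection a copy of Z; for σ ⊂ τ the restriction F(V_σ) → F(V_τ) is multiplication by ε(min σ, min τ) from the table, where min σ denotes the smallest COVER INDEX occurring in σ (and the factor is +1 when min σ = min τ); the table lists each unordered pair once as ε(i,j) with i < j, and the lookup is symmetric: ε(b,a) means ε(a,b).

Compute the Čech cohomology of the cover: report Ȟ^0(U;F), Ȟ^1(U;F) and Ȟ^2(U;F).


intersection data:
  V12={t3,t5,t6} V13={t1,t4,t5,t6} V14={t1,t3,t4} V23={t2,t5,t6} V24={t2,t3} V34={t1,t2,t4}
  V123={t5,t6} V124={t3} V134={t1,t4} V234={t2}
C dims 4,6,4; δ0: rk 3, SNF 1^3; δ1: rk 3, SNF 1^3
Ȟ^0 = (4 − 3) − 0 = 1, so Ȟ^0 ≅ Z
Ȟ^1 = (6 − 3) − 3 = 0, so Ȟ^1 ≅ 0
Ȟ^2 = (4 − 0) − 3 = 1, so Ȟ^2 ≅ Z

Ȟ^0 ≅ Z, Ȟ^1 ≅ 0, Ȟ^2 ≅ Z


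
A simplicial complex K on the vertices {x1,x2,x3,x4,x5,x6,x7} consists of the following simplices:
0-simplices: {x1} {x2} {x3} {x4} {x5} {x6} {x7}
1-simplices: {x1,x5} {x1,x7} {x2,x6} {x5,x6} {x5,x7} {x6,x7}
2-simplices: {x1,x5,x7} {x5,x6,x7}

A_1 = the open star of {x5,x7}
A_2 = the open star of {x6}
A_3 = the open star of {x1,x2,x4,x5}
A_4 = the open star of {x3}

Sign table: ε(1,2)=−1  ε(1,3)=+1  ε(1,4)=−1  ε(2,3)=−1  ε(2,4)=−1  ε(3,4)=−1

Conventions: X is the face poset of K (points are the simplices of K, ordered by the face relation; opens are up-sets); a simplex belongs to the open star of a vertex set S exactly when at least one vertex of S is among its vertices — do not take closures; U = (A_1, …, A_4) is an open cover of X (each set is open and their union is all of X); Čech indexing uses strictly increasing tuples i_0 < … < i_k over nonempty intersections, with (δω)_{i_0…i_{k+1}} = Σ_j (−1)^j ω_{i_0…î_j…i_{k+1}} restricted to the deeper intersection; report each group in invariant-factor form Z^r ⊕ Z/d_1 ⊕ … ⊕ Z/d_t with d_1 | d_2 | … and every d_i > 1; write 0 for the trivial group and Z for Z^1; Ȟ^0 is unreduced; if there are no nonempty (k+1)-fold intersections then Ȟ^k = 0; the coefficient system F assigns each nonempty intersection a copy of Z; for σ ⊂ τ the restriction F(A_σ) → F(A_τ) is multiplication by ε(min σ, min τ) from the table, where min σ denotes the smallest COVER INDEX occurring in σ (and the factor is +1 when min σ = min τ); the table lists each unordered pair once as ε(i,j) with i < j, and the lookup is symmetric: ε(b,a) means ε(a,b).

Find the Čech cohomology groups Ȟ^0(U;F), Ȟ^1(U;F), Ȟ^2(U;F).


nonempty overlaps:
  A1={{x5},{x7},{x1,x5},{x1,x7},{x5,x6},{x5,x7},{x6,x7},{x1,x5,x7},{x5,x6,x7}} A2={{x6},{x2,x6},{x5,x6},{x6,x7},{x5,x6,x7}} A3={{x1},{x2},{x4},{x5},{x1,x5},{x1,x7},{x2,x6},{x5,x6},{x5,x7},{x1,x5,x7},{x5,x6,x7}} A4={{x3}}
  A12={{x5,x6},{x6,x7},{x5,x6,x7}} A13={{x5},{x1,x5},{x1,x7},{x5,x6},{x5,x7},{x1,x5,x7},{x5,x6,x7}} A23={{x2,x6},{x5,x6},{x5,x6,x7}}
  A123={{x5,x6},{x5,x6,x7}}
C dims 4,3,1; δ0: rk 2, SNF 1^2; δ1: rk 1, SNF 1^1
degree 0: 4−2−0 = 2 → Ȟ^0 ≅ Z^2
degree 1: 3−1−2 = 0 → Ȟ^1 ≅ 0
degree 2: 1−0−1 = 0 → Ȟ^2 ≅ 0

Ȟ^0 ≅ Z^2, Ȟ^1 ≅ 0, Ȟ^2 ≅ 0


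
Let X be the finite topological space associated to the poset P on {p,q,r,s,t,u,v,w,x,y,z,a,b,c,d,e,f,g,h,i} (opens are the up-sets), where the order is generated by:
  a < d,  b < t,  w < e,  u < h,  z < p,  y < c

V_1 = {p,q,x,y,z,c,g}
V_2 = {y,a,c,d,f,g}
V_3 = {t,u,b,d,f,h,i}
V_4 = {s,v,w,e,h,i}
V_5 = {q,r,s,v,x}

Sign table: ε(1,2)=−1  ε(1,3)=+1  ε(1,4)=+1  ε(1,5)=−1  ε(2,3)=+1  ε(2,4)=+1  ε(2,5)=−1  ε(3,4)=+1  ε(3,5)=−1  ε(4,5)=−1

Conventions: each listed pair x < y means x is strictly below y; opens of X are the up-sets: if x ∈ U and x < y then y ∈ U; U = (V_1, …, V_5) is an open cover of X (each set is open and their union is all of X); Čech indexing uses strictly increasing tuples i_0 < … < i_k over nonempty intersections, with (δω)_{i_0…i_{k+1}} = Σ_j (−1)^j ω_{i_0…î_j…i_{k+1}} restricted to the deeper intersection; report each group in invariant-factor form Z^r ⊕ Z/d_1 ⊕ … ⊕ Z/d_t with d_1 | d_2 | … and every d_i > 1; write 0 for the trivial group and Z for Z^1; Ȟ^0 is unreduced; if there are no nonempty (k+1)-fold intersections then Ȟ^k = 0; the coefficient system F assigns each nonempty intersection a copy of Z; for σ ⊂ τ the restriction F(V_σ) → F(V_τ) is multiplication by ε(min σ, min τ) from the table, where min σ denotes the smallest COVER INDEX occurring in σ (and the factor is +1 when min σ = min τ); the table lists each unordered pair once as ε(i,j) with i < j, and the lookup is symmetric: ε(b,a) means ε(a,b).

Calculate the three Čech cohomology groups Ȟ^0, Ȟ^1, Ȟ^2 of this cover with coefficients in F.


Ȟ^0 = 0,  Ȟ^1 = Z/2,  Ȟ^2 = 0

intersection data:
  V12={y,c,g} V15={q,x} V23={d,f} V34={h,i} V45={s,v}
C dims 5,5; δ0: rk 5, SNF 1^4·2
Ȟ^0 = (5 − 5) − 0 = 0, so Ȟ^0 ≅ 0
Ȟ^1 = (5 − 0) − 5 = 0 plus torsion [2], so Ȟ^1 ≅ Z/2
Ȟ^2 = (0 − 0) − 0 = 0, so Ȟ^2 ≅ 0


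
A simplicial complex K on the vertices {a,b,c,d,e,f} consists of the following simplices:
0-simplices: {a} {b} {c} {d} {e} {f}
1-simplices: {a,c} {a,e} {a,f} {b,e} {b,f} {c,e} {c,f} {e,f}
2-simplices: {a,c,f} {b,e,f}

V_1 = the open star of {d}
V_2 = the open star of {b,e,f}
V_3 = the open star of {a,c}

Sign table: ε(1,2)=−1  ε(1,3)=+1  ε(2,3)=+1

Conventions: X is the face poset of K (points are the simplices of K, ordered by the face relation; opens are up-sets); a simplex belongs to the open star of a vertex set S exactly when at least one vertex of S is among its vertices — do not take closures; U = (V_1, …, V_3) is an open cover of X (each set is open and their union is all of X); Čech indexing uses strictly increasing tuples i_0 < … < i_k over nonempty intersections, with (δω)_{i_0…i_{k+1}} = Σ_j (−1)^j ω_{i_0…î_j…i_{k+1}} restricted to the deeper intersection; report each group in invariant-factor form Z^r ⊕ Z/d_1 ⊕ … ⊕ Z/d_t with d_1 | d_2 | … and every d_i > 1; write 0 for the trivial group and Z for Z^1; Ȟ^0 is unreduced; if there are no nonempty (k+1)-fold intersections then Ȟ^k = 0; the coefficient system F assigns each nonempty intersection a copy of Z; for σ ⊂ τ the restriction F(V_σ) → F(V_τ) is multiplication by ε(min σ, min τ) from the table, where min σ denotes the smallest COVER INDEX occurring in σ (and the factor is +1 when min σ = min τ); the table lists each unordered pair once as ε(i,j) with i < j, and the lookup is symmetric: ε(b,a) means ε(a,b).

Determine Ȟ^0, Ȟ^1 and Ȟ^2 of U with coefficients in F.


Ȟ^0 ≅ Z^2, Ȟ^1 ≅ 0 and Ȟ^2 ≅ 0

nonempty intersections:
  V1={{d}} V2={{b},{e},{f},{a,e},{a,f},{b,e},{b,f},{c,e},{c,f},{e,f},{a,c,f},{b,e,f}} V3={{a},{c},{a,c},{a,e},{a,f},{c,e},{c,f},{a,c,f}}
  V23={{a,e},{a,f},{c,e},{c,f},{a,c,f}}
C dims 3,1; δ0: rk 1, SNF 1^1
Ȟ^0: (3−1)−0=2 ⇒ Z^2
Ȟ^1: (1−0)−1=0 ⇒ 0
Ȟ^2: (0−0)−0=0 ⇒ 0


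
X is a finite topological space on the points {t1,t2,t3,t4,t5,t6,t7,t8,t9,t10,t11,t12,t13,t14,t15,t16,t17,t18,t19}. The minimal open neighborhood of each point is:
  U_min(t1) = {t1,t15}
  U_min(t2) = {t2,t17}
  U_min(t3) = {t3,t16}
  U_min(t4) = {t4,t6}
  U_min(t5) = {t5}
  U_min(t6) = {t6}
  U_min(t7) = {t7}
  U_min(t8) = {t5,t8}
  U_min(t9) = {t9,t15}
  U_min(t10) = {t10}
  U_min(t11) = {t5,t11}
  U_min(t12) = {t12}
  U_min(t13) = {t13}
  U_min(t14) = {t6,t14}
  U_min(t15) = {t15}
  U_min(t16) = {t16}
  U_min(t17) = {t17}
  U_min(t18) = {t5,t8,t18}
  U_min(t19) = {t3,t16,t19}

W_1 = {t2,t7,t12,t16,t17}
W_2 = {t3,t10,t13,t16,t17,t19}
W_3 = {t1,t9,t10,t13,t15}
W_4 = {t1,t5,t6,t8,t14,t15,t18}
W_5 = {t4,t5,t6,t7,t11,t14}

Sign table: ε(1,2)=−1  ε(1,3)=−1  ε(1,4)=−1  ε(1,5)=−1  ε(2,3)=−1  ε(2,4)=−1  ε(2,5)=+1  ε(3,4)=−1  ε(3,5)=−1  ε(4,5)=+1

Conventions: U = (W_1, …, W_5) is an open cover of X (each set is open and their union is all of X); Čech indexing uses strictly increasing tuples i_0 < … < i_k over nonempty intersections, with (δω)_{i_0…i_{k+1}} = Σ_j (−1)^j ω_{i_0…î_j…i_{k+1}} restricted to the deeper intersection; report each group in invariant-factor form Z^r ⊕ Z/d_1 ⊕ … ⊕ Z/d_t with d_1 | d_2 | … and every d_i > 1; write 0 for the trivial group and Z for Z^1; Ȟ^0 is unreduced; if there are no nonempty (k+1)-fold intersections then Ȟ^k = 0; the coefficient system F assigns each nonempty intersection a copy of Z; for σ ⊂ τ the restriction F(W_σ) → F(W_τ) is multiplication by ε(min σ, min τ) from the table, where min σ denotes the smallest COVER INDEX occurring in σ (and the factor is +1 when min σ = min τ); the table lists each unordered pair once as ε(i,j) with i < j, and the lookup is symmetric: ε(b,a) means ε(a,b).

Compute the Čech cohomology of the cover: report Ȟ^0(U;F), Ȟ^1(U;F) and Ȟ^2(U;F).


Ȟ^0(U;F) ≅ Z, Ȟ^1(U;F) ≅ Z and Ȟ^2(U;F) ≅ 0

nerve simplices:
  W12={t16,t17} W15={t7} W23={t10,t13} W34={t1,t15} W45={t5,t6,t14}
C dims 5,5; δ0: rk 4, SNF 1^4
degree 0: 5−4−0 = 1 → Ȟ^0 ≅ Z
degree 1: 5−0−4 = 1 → Ȟ^1 ≅ Z
degree 2: 0−0−0 = 0 → Ȟ^2 ≅ 0


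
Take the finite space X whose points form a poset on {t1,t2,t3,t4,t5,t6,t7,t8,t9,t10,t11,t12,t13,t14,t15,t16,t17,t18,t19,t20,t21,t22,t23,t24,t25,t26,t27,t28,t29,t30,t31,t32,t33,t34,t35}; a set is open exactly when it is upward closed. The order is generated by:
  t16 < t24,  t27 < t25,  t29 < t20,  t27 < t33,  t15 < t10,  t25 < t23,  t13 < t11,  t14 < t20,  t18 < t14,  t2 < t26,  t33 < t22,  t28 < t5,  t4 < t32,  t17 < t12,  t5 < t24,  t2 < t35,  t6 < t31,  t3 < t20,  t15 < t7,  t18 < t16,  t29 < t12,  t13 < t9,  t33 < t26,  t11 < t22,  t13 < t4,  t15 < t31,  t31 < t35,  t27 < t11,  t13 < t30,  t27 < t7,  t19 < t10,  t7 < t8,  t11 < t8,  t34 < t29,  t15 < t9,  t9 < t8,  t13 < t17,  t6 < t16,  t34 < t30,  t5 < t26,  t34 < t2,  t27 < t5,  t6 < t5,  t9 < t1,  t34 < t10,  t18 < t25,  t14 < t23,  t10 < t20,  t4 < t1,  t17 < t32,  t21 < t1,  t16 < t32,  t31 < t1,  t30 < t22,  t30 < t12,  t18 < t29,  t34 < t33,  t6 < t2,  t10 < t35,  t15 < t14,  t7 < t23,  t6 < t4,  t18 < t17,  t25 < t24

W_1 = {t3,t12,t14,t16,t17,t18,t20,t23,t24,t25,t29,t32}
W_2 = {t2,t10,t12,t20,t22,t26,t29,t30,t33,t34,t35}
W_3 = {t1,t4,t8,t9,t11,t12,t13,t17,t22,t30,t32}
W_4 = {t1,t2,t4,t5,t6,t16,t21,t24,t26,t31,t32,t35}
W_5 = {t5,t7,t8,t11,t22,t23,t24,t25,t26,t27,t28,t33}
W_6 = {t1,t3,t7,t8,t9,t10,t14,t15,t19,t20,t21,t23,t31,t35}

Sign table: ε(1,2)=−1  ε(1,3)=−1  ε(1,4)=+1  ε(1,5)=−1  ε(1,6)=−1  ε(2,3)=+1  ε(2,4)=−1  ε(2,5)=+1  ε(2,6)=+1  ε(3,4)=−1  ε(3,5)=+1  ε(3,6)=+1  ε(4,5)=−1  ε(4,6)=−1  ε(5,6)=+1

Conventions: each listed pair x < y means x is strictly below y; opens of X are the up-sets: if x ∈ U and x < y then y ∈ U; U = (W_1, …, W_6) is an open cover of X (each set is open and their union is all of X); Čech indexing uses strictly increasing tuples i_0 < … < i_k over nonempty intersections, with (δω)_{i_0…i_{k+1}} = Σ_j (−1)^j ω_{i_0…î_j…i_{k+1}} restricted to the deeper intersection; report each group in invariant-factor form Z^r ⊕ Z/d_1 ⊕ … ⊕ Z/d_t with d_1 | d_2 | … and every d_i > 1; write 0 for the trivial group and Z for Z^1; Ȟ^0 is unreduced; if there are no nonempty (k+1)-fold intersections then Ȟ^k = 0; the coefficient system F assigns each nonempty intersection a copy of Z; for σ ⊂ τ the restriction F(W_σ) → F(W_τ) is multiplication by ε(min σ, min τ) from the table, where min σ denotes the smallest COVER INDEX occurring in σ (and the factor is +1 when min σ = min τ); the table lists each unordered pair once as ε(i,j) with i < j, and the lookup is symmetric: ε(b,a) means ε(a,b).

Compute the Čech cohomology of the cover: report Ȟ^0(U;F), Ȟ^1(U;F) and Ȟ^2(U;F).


intersection data:
  W12={t12,t20,t29} W13={t12,t17,t32} W14={t16,t24,t32} W15={t23,t24,t25} W16={t3,t14,t20,t23} W23={t12,t22,t30} W24={t2,t26,t35} W25={t22,t26,t33} W26={t10,t20,t35} W34={t1,t4,t32} W35={t8,t11,t22} W36={t1,t8,t9} W45={t5,t24,t26} W46={t1,t21,t31,t35} W56={t7,t8,t23}
  W123={t12} W126={t20} W134={t32} W145={t24} W156={t23} W235={t22} W245={t26} W246={t35} W346={t1} W356={t8}
C dims 6,15,10; δ0: rk 5, SNF 1^5; δ1: rk 10, SNF 1^9·2
Ȟ^0 = (6 − 5) − 0 = 1, so Ȟ^0 ≅ Z
Ȟ^1 = (15 − 10) − 5 = 0, so Ȟ^1 ≅ 0
Ȟ^2 = (10 − 0) − 10 = 0 plus torsion [2], so Ȟ^2 ≅ Z/2

Ȟ^0 = Z,  Ȟ^1 = 0,  Ȟ^2 = Z/2


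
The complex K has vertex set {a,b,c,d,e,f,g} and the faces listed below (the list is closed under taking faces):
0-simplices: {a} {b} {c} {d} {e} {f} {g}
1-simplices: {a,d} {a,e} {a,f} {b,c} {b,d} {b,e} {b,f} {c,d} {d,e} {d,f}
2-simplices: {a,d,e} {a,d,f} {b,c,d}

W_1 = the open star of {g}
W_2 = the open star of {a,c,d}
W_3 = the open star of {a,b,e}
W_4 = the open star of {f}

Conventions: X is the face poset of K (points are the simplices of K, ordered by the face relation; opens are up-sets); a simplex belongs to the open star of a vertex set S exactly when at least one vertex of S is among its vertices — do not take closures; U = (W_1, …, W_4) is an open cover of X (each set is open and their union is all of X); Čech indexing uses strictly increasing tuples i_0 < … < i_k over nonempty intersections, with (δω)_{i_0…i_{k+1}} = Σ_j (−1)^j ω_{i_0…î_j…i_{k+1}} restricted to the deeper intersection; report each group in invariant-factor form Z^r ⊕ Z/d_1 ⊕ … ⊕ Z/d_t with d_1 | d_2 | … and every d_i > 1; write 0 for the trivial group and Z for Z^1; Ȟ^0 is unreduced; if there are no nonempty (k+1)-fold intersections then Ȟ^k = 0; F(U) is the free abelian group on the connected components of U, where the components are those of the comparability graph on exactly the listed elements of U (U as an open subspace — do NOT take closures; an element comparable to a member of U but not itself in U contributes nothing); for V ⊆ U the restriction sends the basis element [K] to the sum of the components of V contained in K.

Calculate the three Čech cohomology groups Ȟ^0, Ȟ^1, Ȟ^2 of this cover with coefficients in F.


nerve simplices:
  W1={{g}} W2={{a},{c},{d},{a,d},{a,e},{a,f},{b,c},{b,d},{c,d},{d,e},{d,f},{a,d,e},{a,d,f},{b,c,d}} W3={{a},{b},{e},{a,d},{a,e},{a,f},{b,c},{b,d},{b,e},{b,f},{d,e},{a,d,e},{a,d,f},{b,c,d}} W4={{f},{a,f},{b,f},{d,f},{a,d,f}}
  W23={{a},{a,d},{a,e},{a,f},{b,c},{b,d},{d,e},{a,d,e},{a,d,f},{b,c,d}} W24={{a,f},{d,f},{a,d,f}} W34={{a,f},{b,f},{a,d,f}}
  W234={{a,f},{a,d,f}}
components per intersection:
  W1: {{g}}
  W2: {{a},{c},{d},{a,d},{a,e},{a,f},{b,c},{b,d},{c,d},{d,e},{d,f},{a,d,e},{a,d,f},{b,c,d}}
  W3: {{a},{b},{e},{a,d},{a,e},{a,f},{b,c},{b,d},{b,e},{b,f},{d,e},{a,d,e},{a,d,f},{b,c,d}}
  W4: {{f},{a,f},{b,f},{d,f},{a,d,f}}
  W23: {{a},{a,d},{a,e},{a,f},{d,e},{a,d,e},{a,d,f}} {{b,c},{b,d},{b,c,d}}
  W24: {{a,f},{d,f},{a,d,f}}
  W34: {{a,f},{a,d,f}} {{b,f}}
  W234: {{a,f},{a,d,f}}
C dims 4,5,1; δ0: rk 2, SNF 1^2; δ1: rk 1, SNF 1^1
degree 0: 4−2−0 = 2 → Ȟ^0 ≅ Z^2
degree 1: 5−1−2 = 2 → Ȟ^1 ≅ Z^2
degree 2: 1−0−1 = 0 → Ȟ^2 ≅ 0

Ȟ^0 = Z^2, Ȟ^1 = Z^2 and Ȟ^2 = 0


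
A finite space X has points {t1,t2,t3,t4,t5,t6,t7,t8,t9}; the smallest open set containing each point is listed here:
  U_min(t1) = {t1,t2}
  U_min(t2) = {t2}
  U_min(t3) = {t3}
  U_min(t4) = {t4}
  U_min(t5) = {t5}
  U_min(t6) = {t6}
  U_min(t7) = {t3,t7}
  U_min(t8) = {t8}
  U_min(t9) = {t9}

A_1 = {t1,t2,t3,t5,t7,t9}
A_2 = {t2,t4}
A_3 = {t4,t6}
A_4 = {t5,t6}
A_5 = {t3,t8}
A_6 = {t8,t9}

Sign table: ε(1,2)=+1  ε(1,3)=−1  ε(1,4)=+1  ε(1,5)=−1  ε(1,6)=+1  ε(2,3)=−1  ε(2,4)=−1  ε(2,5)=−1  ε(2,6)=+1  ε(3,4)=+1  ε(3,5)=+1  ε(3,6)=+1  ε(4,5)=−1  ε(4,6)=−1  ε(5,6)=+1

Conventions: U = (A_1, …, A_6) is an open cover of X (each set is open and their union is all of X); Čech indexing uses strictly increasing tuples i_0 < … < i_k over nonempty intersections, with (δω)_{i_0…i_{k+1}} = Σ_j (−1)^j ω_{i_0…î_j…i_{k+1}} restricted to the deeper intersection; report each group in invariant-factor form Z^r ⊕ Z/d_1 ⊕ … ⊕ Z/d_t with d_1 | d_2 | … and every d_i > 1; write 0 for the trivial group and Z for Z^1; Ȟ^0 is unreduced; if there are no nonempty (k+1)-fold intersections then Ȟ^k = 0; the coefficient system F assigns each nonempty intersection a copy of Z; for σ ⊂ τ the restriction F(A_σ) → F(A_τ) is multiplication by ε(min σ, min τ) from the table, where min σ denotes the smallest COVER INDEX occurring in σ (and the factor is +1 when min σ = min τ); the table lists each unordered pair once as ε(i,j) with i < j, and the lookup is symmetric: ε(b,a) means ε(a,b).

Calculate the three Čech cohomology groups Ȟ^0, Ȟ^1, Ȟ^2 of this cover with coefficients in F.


nonempty overlaps:
  A12={t2} A14={t5} A15={t3} A16={t9} A23={t4} A34={t6} A56={t8}
C dims 6,7; δ0: rk 6, SNF 1^5·2
degree 0: 6−6−0 = 0 → Ȟ^0 ≅ 0
degree 1: 7−0−6 = 1 plus torsion [2] → Ȟ^1 ≅ Z ⊕ Z/2
degree 2: 0−0−0 = 0 → Ȟ^2 ≅ 0

Ȟ^0 = 0, Ȟ^1 = Z ⊕ Z/2 and Ȟ^2 = 0


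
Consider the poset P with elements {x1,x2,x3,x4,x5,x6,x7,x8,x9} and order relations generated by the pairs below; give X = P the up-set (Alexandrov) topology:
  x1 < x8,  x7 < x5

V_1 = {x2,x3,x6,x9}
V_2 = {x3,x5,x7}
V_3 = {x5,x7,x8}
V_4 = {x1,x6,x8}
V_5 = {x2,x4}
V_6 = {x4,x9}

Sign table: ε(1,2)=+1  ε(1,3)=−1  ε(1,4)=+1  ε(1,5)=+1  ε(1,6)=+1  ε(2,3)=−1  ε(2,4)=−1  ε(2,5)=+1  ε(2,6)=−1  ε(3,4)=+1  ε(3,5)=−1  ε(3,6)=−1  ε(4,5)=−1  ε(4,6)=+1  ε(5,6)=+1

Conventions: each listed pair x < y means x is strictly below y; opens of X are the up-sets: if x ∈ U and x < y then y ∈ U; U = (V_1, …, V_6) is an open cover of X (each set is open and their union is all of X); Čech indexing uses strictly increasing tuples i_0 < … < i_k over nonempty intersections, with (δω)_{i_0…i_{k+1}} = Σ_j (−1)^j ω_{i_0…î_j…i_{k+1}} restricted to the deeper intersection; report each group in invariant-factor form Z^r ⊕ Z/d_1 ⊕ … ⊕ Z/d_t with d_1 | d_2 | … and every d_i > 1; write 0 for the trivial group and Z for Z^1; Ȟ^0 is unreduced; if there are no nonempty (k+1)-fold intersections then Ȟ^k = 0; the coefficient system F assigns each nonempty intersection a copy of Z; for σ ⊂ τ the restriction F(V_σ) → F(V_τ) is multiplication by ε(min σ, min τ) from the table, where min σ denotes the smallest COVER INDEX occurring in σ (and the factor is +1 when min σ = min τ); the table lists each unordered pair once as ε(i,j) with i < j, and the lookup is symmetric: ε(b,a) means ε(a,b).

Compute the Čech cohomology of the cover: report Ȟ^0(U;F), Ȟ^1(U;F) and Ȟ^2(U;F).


nerve of the cover:
  V12={x3} V14={x6} V15={x2} V16={x9} V23={x5,x7} V34={x8} V56={x4}
C dims 6,7; δ0: rk 6, SNF 1^5·2
Ȟ^0 = (6 − 6) − 0 = 0, so Ȟ^0 ≅ 0
Ȟ^1 = (7 − 0) − 6 = 1 plus torsion [2], so Ȟ^1 ≅ Z ⊕ Z/2
Ȟ^2 = (0 − 0) − 0 = 0, so Ȟ^2 ≅ 0

Ȟ^0 = 0,  Ȟ^1 = Z ⊕ Z/2,  Ȟ^2 = 0


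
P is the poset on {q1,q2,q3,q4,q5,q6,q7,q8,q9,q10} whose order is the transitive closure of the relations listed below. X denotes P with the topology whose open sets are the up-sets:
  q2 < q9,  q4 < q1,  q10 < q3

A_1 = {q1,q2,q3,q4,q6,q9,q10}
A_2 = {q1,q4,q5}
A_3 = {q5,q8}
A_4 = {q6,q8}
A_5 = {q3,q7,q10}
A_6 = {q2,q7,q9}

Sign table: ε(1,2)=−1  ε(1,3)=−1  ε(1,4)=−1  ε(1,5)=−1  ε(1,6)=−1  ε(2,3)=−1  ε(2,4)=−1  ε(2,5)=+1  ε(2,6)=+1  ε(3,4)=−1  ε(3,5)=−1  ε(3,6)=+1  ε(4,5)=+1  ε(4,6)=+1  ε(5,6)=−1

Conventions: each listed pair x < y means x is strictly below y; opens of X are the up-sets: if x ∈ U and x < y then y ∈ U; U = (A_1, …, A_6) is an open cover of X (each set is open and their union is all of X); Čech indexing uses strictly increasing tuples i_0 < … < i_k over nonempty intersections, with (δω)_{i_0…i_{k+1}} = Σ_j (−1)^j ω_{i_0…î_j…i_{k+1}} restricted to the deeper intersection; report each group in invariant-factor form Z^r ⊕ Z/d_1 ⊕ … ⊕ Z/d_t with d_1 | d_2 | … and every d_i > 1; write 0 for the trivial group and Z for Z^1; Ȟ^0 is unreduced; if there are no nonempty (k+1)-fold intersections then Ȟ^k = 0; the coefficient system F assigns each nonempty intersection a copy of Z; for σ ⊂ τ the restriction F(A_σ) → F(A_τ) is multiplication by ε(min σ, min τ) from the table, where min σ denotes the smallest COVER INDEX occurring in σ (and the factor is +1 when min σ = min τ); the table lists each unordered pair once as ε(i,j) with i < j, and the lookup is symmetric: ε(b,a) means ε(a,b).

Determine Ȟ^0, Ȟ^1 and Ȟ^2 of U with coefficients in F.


Ȟ^0(U;F) ≅ 0, Ȟ^1(U;F) ≅ Z ⊕ Z/2, Ȟ^2(U;F) ≅ 0

nonempty overlaps:
  A12={q1,q4} A14={q6} A15={q3,q10} A16={q2,q9} A23={q5} A34={q8} A56={q7}
C dims 6,7; δ0: rk 6, SNF 1^5·2
degree 0: 6−6−0 = 0 → Ȟ^0 ≅ 0
degree 1: 7−0−6 = 1 plus torsion [2] → Ȟ^1 ≅ Z ⊕ Z/2
degree 2: 0−0−0 = 0 → Ȟ^2 ≅ 0


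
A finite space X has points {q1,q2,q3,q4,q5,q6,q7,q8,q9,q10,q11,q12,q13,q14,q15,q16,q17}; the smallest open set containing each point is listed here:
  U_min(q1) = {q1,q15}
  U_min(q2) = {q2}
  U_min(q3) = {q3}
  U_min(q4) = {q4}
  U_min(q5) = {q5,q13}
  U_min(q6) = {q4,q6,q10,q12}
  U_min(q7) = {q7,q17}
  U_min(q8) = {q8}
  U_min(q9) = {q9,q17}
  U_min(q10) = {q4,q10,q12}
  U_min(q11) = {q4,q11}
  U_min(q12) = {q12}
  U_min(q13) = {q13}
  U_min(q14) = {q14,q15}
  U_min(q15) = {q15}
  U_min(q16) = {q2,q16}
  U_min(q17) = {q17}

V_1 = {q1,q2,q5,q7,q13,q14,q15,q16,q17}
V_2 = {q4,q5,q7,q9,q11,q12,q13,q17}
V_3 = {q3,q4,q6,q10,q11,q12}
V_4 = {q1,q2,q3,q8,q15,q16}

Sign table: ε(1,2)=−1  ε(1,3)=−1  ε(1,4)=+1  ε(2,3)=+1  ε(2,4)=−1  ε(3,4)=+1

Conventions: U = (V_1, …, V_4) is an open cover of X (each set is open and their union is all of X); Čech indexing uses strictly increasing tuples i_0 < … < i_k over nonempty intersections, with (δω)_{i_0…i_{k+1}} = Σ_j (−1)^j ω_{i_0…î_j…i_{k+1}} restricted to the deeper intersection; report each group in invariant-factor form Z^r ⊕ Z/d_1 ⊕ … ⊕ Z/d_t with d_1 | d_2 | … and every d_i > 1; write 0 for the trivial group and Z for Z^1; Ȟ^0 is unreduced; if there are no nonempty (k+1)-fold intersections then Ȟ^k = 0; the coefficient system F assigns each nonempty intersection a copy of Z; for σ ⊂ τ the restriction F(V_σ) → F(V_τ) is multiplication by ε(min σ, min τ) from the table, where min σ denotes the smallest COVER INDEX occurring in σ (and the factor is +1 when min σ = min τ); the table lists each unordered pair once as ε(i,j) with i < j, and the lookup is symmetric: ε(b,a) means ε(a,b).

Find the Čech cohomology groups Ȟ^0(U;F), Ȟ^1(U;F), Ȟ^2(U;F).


intersection data:
  V12={q5,q7,q13,q17} V14={q1,q2,q15,q16} V23={q4,q11,q12} V34={q3}
C dims 4,4; δ0: rk 4, SNF 1^3·2
Ȟ^0 = (4 − 4) − 0 = 0, so Ȟ^0 ≅ 0
Ȟ^1 = (4 − 0) − 4 = 0 plus torsion [2], so Ȟ^1 ≅ Z/2
Ȟ^2 = (0 − 0) − 0 = 0, so Ȟ^2 ≅ 0

Ȟ^0(U;F) ≅ 0, Ȟ^1(U;F) ≅ Z/2, Ȟ^2(U;F) ≅ 0


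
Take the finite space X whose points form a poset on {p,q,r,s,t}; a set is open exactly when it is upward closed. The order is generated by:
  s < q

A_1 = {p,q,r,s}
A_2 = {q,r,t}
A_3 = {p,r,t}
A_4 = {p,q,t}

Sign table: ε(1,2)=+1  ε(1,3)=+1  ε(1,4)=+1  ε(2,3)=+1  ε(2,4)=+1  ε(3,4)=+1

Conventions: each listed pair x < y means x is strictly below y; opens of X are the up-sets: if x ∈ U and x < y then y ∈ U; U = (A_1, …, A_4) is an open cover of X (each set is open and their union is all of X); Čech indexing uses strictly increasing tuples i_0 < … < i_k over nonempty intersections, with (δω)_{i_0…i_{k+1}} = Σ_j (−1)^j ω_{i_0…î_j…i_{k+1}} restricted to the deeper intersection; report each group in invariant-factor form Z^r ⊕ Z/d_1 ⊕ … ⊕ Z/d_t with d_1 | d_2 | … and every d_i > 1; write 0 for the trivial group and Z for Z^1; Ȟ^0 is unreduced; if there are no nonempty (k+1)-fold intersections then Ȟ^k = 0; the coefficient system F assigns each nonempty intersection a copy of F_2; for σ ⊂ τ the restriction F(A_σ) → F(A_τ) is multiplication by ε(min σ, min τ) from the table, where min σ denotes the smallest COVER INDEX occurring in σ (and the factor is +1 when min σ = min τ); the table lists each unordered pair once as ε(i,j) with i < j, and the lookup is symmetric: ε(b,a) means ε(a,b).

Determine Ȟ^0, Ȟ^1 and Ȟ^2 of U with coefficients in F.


Ȟ^0(U;F) ≅ Z/2,  Ȟ^1(U;F) ≅ 0,  Ȟ^2(U;F) ≅ Z/2

nonempty overlaps:
  A12={q,r} A13={p,r} A14={p,q} A23={r,t} A24={q,t} A34={p,t}
  A123={r} A124={q} A134={p} A234={t}
C dims 4,6,4; δ0: rk_F2 3; δ1: rk_F2 3
degree 0: 4−3−0 = 1 → Ȟ^0 ≅ Z/2
degree 1: 6−3−3 = 0 → Ȟ^1 ≅ 0
degree 2: 4−0−3 = 1 → Ȟ^2 ≅ Z/2


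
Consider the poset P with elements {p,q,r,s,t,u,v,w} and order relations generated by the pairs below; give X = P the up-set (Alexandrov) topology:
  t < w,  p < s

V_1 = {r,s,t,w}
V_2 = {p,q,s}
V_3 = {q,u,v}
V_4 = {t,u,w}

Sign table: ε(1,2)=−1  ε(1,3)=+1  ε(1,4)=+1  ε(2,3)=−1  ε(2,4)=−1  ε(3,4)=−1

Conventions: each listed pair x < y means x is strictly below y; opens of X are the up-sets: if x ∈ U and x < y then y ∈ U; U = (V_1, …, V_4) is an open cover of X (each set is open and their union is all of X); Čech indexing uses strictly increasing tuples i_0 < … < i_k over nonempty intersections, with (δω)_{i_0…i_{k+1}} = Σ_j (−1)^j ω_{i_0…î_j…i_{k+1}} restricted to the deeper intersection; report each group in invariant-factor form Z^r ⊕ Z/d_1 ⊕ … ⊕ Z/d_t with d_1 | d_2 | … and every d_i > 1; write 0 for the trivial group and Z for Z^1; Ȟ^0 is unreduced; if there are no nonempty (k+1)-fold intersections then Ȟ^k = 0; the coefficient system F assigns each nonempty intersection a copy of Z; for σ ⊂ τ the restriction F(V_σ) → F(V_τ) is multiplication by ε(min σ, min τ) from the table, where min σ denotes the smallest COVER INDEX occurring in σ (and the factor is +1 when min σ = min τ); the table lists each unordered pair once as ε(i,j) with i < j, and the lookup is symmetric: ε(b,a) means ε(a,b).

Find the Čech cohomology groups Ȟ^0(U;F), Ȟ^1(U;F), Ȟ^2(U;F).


cover nerve:
  V12={s} V14={t,w} V23={q} V34={u}
C dims 4,4; δ0: rk 4, SNF 1^3·2
Ȟ^0: (4−4)−0=0 ⇒ 0
Ȟ^1: (4−0)−4=0 plus torsion [2] ⇒ Z/2
Ȟ^2: (0−0)−0=0 ⇒ 0

Ȟ^0 = 0, Ȟ^1 = Z/2 and Ȟ^2 = 0


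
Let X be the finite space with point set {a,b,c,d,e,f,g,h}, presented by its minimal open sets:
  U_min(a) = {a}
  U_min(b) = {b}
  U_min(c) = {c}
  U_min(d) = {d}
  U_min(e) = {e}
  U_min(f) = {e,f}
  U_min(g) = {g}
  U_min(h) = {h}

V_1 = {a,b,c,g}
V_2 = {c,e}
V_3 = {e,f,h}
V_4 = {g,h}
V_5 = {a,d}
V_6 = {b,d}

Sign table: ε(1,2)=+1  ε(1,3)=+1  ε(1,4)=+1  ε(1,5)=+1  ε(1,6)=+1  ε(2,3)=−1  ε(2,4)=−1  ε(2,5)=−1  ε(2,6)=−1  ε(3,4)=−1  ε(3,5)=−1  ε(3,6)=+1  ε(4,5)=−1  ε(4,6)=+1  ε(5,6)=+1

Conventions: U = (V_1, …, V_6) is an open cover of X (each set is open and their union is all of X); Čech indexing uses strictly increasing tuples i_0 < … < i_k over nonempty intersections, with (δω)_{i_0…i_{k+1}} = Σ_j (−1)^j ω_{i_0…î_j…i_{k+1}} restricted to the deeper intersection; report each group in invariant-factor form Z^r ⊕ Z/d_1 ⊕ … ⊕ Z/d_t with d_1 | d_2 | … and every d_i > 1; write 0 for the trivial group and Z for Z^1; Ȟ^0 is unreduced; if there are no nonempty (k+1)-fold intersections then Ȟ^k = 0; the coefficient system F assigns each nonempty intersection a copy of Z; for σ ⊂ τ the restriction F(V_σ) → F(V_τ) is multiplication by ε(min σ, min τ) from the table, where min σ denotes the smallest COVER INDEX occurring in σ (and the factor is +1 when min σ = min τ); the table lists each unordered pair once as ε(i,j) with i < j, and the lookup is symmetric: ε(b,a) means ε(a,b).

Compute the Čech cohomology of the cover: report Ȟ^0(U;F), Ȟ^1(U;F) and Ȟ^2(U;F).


nerve of the cover:
  V12={c} V14={g} V15={a} V16={b} V23={e} V34={h} V56={d}
C dims 6,7; δ0: rk 5, SNF 1^5
Ȟ^0 = (6 − 5) − 0 = 1, so Ȟ^0 ≅ Z
Ȟ^1 = (7 − 0) − 5 = 2, so Ȟ^1 ≅ Z^2
Ȟ^2 = (0 − 0) − 0 = 0, so Ȟ^2 ≅ 0

Ȟ^0(U;F) ≅ Z,  Ȟ^1(U;F) ≅ Z^2,  Ȟ^2(U;F) ≅ 0
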